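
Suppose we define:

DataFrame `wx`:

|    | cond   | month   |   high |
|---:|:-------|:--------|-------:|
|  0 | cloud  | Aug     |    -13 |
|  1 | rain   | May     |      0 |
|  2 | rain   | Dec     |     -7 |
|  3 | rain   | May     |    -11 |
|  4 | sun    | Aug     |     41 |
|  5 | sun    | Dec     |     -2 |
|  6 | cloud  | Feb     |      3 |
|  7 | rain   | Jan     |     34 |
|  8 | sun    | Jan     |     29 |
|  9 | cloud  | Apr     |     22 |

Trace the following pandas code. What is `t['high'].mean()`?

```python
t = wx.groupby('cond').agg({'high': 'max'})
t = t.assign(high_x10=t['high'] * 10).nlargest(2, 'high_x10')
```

37.5

group by cond, max of high:
       high
cond       
cloud    22
rain     34
sun      41
add column high_x10 = t['high'] * 10:
       high  high_x10
cond                 
cloud    22       220
rain     34       340
sun      41       410
take 2 rows with largest high_x10:
      high  high_x10
cond                
sun     41       410
rain    34       340
Then the mean of column 'high': 37.5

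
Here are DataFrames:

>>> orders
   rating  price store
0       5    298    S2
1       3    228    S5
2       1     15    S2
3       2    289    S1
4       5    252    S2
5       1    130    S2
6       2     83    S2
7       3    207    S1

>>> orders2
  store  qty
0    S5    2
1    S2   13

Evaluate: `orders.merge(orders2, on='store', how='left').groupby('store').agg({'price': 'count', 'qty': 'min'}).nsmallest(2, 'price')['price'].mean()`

1.5

merge on 'store' (how='left') → 8 rows:
   rating  price store   qty
0       5    298    S2  13.0
1       3    228    S5   2.0
2       1     15    S2  13.0
3       2    289    S1   NaN
4       5    252    S2  13.0
5       1    130    S2  13.0
6       2     83    S2  13.0
7       3    207    S1   NaN
group by store: count(price), min(qty):
       price   qty
store             
S1         2   NaN
S2         5  13.0
S5         1   2.0
take 2 rows with smallest price:
       price  qty
store            
S5         1  2.0
S1         2  NaN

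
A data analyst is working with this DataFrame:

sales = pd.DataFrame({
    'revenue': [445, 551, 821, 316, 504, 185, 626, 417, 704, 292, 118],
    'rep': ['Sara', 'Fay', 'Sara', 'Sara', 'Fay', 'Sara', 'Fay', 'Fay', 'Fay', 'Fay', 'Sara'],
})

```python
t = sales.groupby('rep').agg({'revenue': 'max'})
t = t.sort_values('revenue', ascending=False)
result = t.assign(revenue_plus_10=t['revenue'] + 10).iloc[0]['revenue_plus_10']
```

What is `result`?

831

group by rep, max of revenue:
      revenue
rep          
Fay       704
Sara      821
sort by revenue descending:
      revenue
rep          
Sara      821
Fay       704
add column revenue_plus_10 = t['revenue'] + 10:
      revenue  revenue_plus_10
rep                           
Sara      821              831
Fay       704              714
Taking the value at position 0, column 'revenue_plus_10' gives 831.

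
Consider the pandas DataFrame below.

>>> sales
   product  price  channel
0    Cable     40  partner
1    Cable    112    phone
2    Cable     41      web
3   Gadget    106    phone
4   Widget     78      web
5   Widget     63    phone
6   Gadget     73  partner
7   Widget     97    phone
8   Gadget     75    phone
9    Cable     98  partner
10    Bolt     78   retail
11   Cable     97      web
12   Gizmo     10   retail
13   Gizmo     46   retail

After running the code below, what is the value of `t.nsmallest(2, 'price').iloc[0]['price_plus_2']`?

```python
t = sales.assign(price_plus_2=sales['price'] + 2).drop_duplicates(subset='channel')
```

42

add column price_plus_2 = sales['price'] + 2:
   product  price  channel  price_plus_2
0    Cable     40  partner            42
1    Cable    112    phone           114
2    Cable     41      web            43
3   Gadget    106    phone           108
4   Widget     78      web            80
5   Widget     63    phone            65
6   Gadget     73  partner            75
7   Widget     97    phone            99
8   Gadget     75    phone            77
9    Cable     98  partner           100
10    Bolt     78   retail            80
11   Cable     97      web            99
12   Gizmo     10   retail            12
13   Gizmo     46   retail            48
drop duplicate channel (keep=first):
   product  price  channel  price_plus_2
0    Cable     40  partner            42
1    Cable    112    phone           114
2    Cable     41      web            43
10    Bolt     78   retail            80
take 2 rows with smallest price:
  product  price  channel  price_plus_2
0   Cable     40  partner            42
2   Cable     41      web            43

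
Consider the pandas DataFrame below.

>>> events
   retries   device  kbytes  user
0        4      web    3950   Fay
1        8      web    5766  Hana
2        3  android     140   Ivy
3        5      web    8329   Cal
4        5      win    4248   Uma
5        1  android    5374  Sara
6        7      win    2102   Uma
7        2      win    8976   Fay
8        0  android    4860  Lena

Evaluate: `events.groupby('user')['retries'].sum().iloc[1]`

6

group by user, sum of retries:
user
Cal      5
Fay      6
Hana     8
Ivy      3
Lena     0
Sara     1
Uma     12
Name: retries, dtype: int64
So iloc[1] = 6.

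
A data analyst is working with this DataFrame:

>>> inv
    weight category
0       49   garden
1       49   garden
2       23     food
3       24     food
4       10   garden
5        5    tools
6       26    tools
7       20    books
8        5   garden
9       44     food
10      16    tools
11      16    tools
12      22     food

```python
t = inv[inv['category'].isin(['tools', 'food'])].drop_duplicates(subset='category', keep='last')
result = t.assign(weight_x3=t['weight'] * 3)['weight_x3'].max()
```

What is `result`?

66

filter rows where category in ['tools', 'food']:
    weight category
2       23     food
3       24     food
5        5    tools
6       26    tools
9       44     food
10      16    tools
11      16    tools
12      22     food
drop duplicate category (keep=last):
    weight category
11      16    tools
12      22     food
add column weight_x3 = t['weight'] * 3:
    weight category  weight_x3
11      16    tools         48
12      22     food         66
So max() = 66.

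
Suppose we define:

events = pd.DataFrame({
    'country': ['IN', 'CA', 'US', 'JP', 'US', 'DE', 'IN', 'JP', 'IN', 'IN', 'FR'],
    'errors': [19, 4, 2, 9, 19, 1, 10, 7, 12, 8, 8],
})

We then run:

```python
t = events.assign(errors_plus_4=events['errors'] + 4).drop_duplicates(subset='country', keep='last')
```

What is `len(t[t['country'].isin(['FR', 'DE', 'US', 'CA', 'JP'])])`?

5

add column errors_plus_4 = events['errors'] + 4:
   country  errors  errors_plus_4
0       IN      19             23
1       CA       4              8
2       US       2              6
3       JP       9             13
4       US      19             23
5       DE       1              5
6       IN      10             14
7       JP       7             11
8       IN      12             16
9       IN       8             12
10      FR       8             12
drop duplicate country (keep=last):
   country  errors  errors_plus_4
1       CA       4              8
4       US      19             23
5       DE       1              5
7       JP       7             11
9       IN       8             12
10      FR       8             12
filter rows where country in ['FR', 'DE', 'US', 'CA', 'JP']:
   country  errors  errors_plus_4
1       CA       4              8
4       US      19             23
5       DE       1              5
7       JP       7             11
10      FR       8             12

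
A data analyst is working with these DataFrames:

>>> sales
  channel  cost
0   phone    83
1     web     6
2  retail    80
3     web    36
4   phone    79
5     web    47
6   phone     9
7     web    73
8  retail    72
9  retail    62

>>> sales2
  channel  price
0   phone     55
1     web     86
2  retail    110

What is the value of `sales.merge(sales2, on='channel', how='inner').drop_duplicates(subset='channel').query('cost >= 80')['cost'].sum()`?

merge on 'channel' (how='inner') → 10 rows:
  channel  cost  price
0   phone    83     55
1     web     6     86
2  retail    80    110
3     web    36     86
4   phone    79     55
5     web    47     86
6   phone     9     55
7     web    73     86
8  retail    72    110
9  retail    62    110
drop duplicate channel (keep=first):
  channel  cost  price
0   phone    83     55
1     web     6     86
2  retail    80    110
filter rows where cost >= 80:
  channel  cost  price
0   phone    83     55
2  retail    80    110
The sum of column 'cost' is 163.

163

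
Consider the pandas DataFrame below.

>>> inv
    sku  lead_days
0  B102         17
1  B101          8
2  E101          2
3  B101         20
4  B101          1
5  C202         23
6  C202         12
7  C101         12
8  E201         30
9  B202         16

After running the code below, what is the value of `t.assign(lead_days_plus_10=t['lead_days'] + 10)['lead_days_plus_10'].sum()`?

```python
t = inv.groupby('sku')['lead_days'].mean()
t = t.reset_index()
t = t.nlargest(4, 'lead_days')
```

120.5

group by sku, mean of lead_days:
sku
B101     9.666667
B102    17.000000
B202    16.000000
C101    12.000000
C202    17.500000
E101     2.000000
E201    30.000000
Name: lead_days, dtype: float64
reset_index():
    sku  lead_days
0  B101   9.666667
1  B102  17.000000
2  B202  16.000000
3  C101  12.000000
4  C202  17.500000
5  E101   2.000000
6  E201  30.000000
take 4 rows with largest lead_days:
    sku  lead_days
6  E201       30.0
4  C202       17.5
1  B102       17.0
2  B202       16.0
add column lead_days_plus_10 = t['lead_days'] + 10:
    sku  lead_days  lead_days_plus_10
6  E201       30.0               40.0
4  C202       17.5               27.5
1  B102       17.0               27.0
2  B202       16.0               26.0
The sum of column 'lead_days_plus_10' is 120.5.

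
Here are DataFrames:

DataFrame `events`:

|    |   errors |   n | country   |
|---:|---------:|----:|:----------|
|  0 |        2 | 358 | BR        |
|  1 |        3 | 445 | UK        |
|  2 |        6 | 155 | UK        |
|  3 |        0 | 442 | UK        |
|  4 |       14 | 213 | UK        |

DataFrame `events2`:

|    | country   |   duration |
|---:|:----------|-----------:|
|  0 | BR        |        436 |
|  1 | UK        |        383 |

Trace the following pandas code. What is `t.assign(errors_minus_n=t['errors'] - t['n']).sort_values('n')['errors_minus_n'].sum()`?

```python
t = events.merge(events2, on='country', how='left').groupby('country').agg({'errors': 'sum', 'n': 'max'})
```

-778

merge on 'country' (how='left') → 5 rows:
   errors    n country  duration
0       2  358      BR       436
1       3  445      UK       383
2       6  155      UK       383
3       0  442      UK       383
4      14  213      UK       383
group by country: sum(errors), max(n):
         errors    n
country             
BR            2  358
UK           23  445
add column errors_minus_n = t['errors'] - t['n']:
         errors    n  errors_minus_n
country                             
BR            2  358            -356
UK           23  445            -422
sort by n:
         errors    n  errors_minus_n
country                             
BR            2  358            -356
UK           23  445            -422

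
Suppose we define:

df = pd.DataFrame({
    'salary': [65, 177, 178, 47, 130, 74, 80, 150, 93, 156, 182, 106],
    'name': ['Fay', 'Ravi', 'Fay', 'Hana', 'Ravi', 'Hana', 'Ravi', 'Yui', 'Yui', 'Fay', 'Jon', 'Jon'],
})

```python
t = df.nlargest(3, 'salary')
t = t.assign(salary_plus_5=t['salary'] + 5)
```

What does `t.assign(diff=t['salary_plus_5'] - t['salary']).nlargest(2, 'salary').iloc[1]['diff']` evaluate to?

take 3 rows with largest salary:
    salary  name
10     182   Jon
2      178   Fay
1      177  Ravi
add column salary_plus_5 = t['salary'] + 5:
    salary  name  salary_plus_5
10     182   Jon            187
2      178   Fay            183
1      177  Ravi            182
add column diff = t['salary_plus_5'] - t['salary']:
    salary  name  salary_plus_5  diff
10     182   Jon            187     5
2      178   Fay            183     5
1      177  Ravi            182     5
take 2 rows with largest salary:
    salary name  salary_plus_5  diff
10     182  Jon            187     5
2      178  Fay            183     5

5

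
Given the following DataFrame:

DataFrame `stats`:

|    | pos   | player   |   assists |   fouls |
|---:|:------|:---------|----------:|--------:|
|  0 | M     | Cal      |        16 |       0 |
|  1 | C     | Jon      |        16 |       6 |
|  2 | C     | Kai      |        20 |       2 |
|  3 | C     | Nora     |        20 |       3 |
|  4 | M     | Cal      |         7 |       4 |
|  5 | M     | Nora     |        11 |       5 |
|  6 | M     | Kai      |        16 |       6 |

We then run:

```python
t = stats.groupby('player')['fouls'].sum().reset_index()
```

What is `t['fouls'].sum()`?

group by player, sum of fouls:
player
Cal     4
Jon     6
Kai     8
Nora    8
Name: fouls, dtype: int64
reset_index():
  player  fouls
0    Cal      4
1    Jon      6
2    Kai      8
3   Nora      8
Taking the sum of column 'fouls' gives 26.

26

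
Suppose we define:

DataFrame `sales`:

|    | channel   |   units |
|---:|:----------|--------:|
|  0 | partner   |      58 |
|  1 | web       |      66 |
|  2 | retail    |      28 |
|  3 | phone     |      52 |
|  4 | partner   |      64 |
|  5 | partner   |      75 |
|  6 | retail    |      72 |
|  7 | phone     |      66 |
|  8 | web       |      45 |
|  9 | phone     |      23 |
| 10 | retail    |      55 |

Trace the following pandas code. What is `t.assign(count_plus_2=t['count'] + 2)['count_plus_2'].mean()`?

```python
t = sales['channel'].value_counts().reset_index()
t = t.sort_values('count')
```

value_counts of channel:
channel
partner    3
retail     3
phone      3
web        2
Name: count, dtype: int64
reset_index():
   channel  count
0  partner      3
1   retail      3
2    phone      3
3      web      2
sort by count:
   channel  count
3      web      2
0  partner      3
1   retail      3
2    phone      3
add column count_plus_2 = t['count'] + 2:
   channel  count  count_plus_2
3      web      2             4
0  partner      3             5
1   retail      3             5
2    phone      3             5
Hence 4.75.

4.75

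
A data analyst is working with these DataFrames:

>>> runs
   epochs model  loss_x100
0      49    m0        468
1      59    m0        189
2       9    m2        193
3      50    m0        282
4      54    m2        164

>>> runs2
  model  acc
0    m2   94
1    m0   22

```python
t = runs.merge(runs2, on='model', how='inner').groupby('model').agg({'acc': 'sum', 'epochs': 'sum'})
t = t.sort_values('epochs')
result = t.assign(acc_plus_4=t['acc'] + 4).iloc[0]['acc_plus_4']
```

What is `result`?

192

merge on 'model' (how='inner') → 5 rows:
   epochs model  loss_x100  acc
0      49    m0        468   22
1      59    m0        189   22
2       9    m2        193   94
3      50    m0        282   22
4      54    m2        164   94
group by model: sum(acc), sum(epochs):
       acc  epochs
model             
m0      66     158
m2     188      63
sort by epochs:
       acc  epochs
model             
m2     188      63
m0      66     158
add column acc_plus_4 = t['acc'] + 4:
       acc  epochs  acc_plus_4
model                         
m2     188      63         192
m0      66     158          70
The value at position 0, column 'acc_plus_4' is 192.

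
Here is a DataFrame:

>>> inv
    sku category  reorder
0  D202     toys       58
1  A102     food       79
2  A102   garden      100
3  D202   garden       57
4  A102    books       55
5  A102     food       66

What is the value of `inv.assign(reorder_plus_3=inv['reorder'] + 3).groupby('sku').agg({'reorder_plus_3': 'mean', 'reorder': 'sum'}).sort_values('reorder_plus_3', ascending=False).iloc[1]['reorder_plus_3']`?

add column reorder_plus_3 = inv['reorder'] + 3:
    sku category  reorder  reorder_plus_3
0  D202     toys       58              61
1  A102     food       79              82
2  A102   garden      100             103
3  D202   garden       57              60
4  A102    books       55              58
5  A102     food       66              69
group by sku: mean(reorder_plus_3), sum(reorder):
      reorder_plus_3  reorder
sku                          
A102            78.0      300
D202            60.5      115
sort by reorder_plus_3 descending:
      reorder_plus_3  reorder
sku                          
A102            78.0      300
D202            60.5      115
Finally, value at position 1, column 'reorder_plus_3' = 60.5.

60.5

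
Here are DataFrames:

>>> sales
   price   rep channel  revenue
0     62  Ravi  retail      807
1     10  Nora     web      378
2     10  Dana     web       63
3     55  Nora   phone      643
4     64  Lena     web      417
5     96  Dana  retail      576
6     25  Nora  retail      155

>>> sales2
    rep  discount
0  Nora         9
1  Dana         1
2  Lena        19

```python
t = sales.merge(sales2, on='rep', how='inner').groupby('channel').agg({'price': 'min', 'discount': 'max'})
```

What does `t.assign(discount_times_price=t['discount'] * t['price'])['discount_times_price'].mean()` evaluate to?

merge on 'rep' (how='inner') → 6 rows:
   price   rep channel  revenue  discount
0     10  Nora     web      378         9
1     10  Dana     web       63         1
2     55  Nora   phone      643         9
3     64  Lena     web      417        19
4     96  Dana  retail      576         1
5     25  Nora  retail      155         9
group by channel: min(price), max(discount):
         price  discount
channel                 
phone       55         9
retail      25         9
web         10        19
add column discount_times_price = t['discount'] * t['price']:
         price  discount  discount_times_price
channel                                       
phone       55         9                   495
retail      25         9                   225
web         10        19                   190
Taking the mean of column 'discount_times_price' gives 303.333333333.

303.333333333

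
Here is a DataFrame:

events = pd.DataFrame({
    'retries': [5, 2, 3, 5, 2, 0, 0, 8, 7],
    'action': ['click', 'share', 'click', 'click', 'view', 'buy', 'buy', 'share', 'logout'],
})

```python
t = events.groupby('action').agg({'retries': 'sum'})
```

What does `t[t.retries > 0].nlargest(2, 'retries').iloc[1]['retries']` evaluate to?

group by action, sum of retries:
        retries
action         
buy           0
click        13
logout        7
share        10
view          2
filter rows where retries > 0:
        retries
action         
click        13
logout        7
share        10
view          2
take 2 rows with largest retries:
        retries
action         
click        13
share        10
Taking the value at position 1, column 'retries' gives 10.

10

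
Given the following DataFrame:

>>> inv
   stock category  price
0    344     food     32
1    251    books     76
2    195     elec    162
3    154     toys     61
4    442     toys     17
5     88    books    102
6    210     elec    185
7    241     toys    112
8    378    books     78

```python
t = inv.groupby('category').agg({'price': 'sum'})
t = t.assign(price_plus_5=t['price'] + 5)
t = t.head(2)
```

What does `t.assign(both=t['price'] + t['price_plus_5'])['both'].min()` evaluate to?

group by category, sum of price:
          price
category       
books       256
elec        347
food         32
toys        190
add column price_plus_5 = t['price'] + 5:
          price  price_plus_5
category                     
books       256           261
elec        347           352
food         32            37
toys        190           195
take first 2 rows:
          price  price_plus_5
category                     
books       256           261
elec        347           352
add column both = t['price'] + t['price_plus_5']:
          price  price_plus_5  both
category                           
books       256           261   517
elec        347           352   699
The min of column 'both' is 517.

517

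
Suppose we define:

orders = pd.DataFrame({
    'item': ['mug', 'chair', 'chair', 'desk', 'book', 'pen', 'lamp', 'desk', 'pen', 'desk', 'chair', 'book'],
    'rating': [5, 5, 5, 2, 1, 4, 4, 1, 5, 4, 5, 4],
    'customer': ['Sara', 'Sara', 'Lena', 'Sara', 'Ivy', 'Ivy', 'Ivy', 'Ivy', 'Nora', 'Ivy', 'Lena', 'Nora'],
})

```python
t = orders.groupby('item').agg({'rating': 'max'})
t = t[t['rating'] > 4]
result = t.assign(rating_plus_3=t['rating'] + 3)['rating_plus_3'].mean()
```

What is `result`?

8.0

group by item, max of rating:
       rating
item         
book        4
chair       5
desk        4
lamp        4
mug         5
pen         5
filter rows where rating > 4:
       rating
item         
chair       5
mug         5
pen         5
add column rating_plus_3 = t['rating'] + 3:
       rating  rating_plus_3
item                        
chair       5              8
mug         5              8
pen         5              8
mean of column 'rating_plus_3' → 8.0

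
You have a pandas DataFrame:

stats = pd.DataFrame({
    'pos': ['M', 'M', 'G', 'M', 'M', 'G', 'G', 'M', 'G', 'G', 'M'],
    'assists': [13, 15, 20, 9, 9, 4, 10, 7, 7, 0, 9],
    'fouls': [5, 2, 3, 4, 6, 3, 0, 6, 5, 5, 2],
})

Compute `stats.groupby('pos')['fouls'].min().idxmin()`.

group by pos, min of fouls:
pos
G    0
M    2
Name: fouls, dtype: int64
Reading off the label with the smallest value, we get G.

G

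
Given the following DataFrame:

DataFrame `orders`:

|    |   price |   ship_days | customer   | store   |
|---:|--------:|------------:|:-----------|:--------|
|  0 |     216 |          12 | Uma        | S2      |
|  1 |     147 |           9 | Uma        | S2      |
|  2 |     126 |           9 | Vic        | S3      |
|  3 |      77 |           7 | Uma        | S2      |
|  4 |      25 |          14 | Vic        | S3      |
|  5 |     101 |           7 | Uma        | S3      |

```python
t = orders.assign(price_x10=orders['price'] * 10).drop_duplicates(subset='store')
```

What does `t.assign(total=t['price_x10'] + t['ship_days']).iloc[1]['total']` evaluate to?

1269

add column price_x10 = orders['price'] * 10:
   price  ship_days customer store  price_x10
0    216         12      Uma    S2       2160
1    147          9      Uma    S2       1470
2    126          9      Vic    S3       1260
3     77          7      Uma    S2        770
4     25         14      Vic    S3        250
5    101          7      Uma    S3       1010
drop duplicate store (keep=first):
   price  ship_days customer store  price_x10
0    216         12      Uma    S2       2160
2    126          9      Vic    S3       1260
add column total = t['price_x10'] + t['ship_days']:
   price  ship_days customer store  price_x10  total
0    216         12      Uma    S2       2160   2172
2    126          9      Vic    S3       1260   1269
Taking the value at position 1, column 'total' gives 1269.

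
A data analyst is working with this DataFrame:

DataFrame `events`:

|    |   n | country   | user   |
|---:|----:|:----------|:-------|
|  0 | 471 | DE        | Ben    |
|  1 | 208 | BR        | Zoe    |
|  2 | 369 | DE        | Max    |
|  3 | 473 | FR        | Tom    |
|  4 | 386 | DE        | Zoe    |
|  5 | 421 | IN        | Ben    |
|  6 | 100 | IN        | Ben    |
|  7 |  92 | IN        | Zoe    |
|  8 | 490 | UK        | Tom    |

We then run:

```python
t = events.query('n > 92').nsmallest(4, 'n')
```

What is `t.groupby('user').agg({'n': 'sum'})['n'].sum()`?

1063

filter rows where n > 92:
     n country user
0  471      DE  Ben
1  208      BR  Zoe
2  369      DE  Max
3  473      FR  Tom
4  386      DE  Zoe
5  421      IN  Ben
6  100      IN  Ben
8  490      UK  Tom
take 4 rows with smallest n:
     n country user
6  100      IN  Ben
1  208      BR  Zoe
2  369      DE  Max
4  386      DE  Zoe
group by user, sum of n:
        n
user     
Ben   100
Max   369
Zoe   594
The sum of column 'n' is 1063.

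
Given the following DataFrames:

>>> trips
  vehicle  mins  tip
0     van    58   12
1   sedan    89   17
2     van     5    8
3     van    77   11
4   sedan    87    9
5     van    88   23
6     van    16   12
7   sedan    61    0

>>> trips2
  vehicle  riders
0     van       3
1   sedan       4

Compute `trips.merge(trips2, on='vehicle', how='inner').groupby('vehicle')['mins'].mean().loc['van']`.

48.8

merge on 'vehicle' (how='inner') → 8 rows:
  vehicle  mins  tip  riders
0     van    58   12       3
1   sedan    89   17       4
2     van     5    8       3
3     van    77   11       3
4   sedan    87    9       4
5     van    88   23       3
6     van    16   12       3
7   sedan    61    0       4
group by vehicle, mean of mins:
vehicle
sedan    79.0
van      48.8
Name: mins, dtype: float64
Then the value at index 'van': 48.8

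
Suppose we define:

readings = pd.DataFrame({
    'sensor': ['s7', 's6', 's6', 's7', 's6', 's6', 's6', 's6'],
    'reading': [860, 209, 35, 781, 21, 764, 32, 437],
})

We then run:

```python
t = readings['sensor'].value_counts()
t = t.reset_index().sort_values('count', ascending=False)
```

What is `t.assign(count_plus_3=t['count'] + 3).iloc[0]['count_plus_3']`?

9

value_counts of sensor:
sensor
s6    6
s7    2
Name: count, dtype: int64
reset_index():
  sensor  count
0     s6      6
1     s7      2
sort by count descending:
  sensor  count
0     s6      6
1     s7      2
add column count_plus_3 = t['count'] + 3:
  sensor  count  count_plus_3
0     s6      6             9
1     s7      2             5
So iloc[0]['count_plus_3'] = 9.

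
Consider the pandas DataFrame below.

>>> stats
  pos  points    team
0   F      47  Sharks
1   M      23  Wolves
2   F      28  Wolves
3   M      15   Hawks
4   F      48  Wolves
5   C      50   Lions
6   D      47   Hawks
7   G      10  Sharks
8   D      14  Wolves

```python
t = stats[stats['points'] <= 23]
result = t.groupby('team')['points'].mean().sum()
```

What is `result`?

43.5

filter rows where points <= 23:
  pos  points    team
1   M      23  Wolves
3   M      15   Hawks
7   G      10  Sharks
8   D      14  Wolves
group by team, mean of points:
team
Hawks     15.0
Sharks    10.0
Wolves    18.5
Name: points, dtype: float64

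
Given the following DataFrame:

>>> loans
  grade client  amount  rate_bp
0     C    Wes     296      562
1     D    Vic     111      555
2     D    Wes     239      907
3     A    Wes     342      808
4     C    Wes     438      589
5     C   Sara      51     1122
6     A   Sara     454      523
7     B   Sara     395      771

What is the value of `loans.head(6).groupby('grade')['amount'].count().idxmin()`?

take first 6 rows:
  grade client  amount  rate_bp
0     C    Wes     296      562
1     D    Vic     111      555
2     D    Wes     239      907
3     A    Wes     342      808
4     C    Wes     438      589
5     C   Sara      51     1122
group by grade, count of amount:
grade
A    1
C    3
D    2
Name: amount, dtype: int64

A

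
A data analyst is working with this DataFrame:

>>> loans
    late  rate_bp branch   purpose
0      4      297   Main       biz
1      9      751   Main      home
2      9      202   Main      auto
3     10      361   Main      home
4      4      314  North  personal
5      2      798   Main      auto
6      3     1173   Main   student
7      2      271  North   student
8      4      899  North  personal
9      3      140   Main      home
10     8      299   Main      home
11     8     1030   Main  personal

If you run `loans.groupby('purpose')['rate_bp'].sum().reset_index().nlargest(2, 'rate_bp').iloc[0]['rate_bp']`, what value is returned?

2243

group by purpose, sum of rate_bp:
purpose
auto        1000
biz          297
home        1551
personal    2243
student     1444
Name: rate_bp, dtype: int64
reset_index():
    purpose  rate_bp
0      auto     1000
1       biz      297
2      home     1551
3  personal     2243
4   student     1444
take 2 rows with largest rate_bp:
    purpose  rate_bp
3  personal     2243
2      home     1551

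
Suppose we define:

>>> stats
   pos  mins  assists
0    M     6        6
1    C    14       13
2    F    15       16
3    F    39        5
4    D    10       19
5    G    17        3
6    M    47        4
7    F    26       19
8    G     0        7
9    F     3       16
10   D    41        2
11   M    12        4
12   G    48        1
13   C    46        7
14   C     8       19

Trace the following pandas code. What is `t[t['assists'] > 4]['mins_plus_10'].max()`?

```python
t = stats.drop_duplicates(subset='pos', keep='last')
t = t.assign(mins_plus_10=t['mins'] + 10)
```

drop duplicate pos (keep=last):
   pos  mins  assists
9    F     3       16
10   D    41        2
11   M    12        4
12   G    48        1
14   C     8       19
add column mins_plus_10 = t['mins'] + 10:
   pos  mins  assists  mins_plus_10
9    F     3       16            13
10   D    41        2            51
11   M    12        4            22
12   G    48        1            58
14   C     8       19            18
filter rows where assists > 4:
   pos  mins  assists  mins_plus_10
9    F     3       16            13
14   C     8       19            18
Taking the max of column 'mins_plus_10' gives 18.

18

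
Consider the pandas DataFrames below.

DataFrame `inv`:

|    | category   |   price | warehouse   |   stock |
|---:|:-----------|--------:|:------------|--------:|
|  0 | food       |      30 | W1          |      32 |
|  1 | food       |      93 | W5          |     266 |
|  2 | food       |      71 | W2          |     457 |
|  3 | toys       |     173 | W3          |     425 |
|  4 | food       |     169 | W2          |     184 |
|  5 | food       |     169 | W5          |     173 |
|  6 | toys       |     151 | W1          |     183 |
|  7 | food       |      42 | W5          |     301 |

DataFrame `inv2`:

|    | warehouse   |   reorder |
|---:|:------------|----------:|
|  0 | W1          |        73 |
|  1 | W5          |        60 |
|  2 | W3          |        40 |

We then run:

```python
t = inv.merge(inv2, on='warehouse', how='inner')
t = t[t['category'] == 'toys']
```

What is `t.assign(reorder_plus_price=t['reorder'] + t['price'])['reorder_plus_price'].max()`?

224

merge on 'warehouse' (how='inner') → 6 rows:
  category  price warehouse  stock  reorder
0     food     30        W1     32       73
1     food     93        W5    266       60
2     toys    173        W3    425       40
3     food    169        W5    173       60
4     toys    151        W1    183       73
5     food     42        W5    301       60
filter rows where category == 'toys':
  category  price warehouse  stock  reorder
2     toys    173        W3    425       40
4     toys    151        W1    183       73
add column reorder_plus_price = t['reorder'] + t['price']:
  category  price warehouse  stock  reorder  reorder_plus_price
2     toys    173        W3    425       40                 213
4     toys    151        W1    183       73                 224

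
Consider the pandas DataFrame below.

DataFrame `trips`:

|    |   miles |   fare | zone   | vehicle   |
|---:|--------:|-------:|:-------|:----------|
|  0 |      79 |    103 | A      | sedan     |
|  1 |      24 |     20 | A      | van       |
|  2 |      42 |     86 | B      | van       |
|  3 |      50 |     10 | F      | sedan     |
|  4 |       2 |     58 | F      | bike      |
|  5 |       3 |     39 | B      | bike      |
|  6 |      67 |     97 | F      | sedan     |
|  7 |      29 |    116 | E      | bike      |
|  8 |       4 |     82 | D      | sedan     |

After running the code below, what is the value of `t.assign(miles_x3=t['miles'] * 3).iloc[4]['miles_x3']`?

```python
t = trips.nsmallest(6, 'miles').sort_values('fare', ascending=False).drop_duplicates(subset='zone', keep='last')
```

take 6 rows with smallest miles:
   miles  fare zone vehicle
4      2    58    F    bike
5      3    39    B    bike
8      4    82    D   sedan
1     24    20    A     van
7     29   116    E    bike
2     42    86    B     van
sort by fare descending:
   miles  fare zone vehicle
7     29   116    E    bike
2     42    86    B     van
8      4    82    D   sedan
4      2    58    F    bike
5      3    39    B    bike
1     24    20    A     van
drop duplicate zone (keep=last):
   miles  fare zone vehicle
7     29   116    E    bike
8      4    82    D   sedan
4      2    58    F    bike
5      3    39    B    bike
1     24    20    A     van
add column miles_x3 = t['miles'] * 3:
   miles  fare zone vehicle  miles_x3
7     29   116    E    bike        87
8      4    82    D   sedan        12
4      2    58    F    bike         6
5      3    39    B    bike         9
1     24    20    A     van        72
Finally, value at position 4, column 'miles_x3' = 72.

72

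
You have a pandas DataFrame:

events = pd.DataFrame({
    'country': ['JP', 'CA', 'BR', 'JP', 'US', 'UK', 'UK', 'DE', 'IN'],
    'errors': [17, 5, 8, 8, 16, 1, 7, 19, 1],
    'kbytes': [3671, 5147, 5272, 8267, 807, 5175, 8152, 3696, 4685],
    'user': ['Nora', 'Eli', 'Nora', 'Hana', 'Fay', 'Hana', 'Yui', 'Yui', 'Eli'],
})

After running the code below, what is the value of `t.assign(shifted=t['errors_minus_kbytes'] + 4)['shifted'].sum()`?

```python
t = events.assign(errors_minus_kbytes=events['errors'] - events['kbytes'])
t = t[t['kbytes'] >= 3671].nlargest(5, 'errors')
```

-28979

add column errors_minus_kbytes = events['errors'] - events['kbytes']:
  country  errors  kbytes  user  errors_minus_kbytes
0      JP      17    3671  Nora                -3654
1      CA       5    5147   Eli                -5142
2      BR       8    5272  Nora                -5264
3      JP       8    8267  Hana                -8259
4      US      16     807   Fay                 -791
5      UK       1    5175  Hana                -5174
6      UK       7    8152   Yui                -8145
7      DE      19    3696   Yui                -3677
8      IN       1    4685   Eli                -4684
filter rows where kbytes >= 3671:
  country  errors  kbytes  user  errors_minus_kbytes
0      JP      17    3671  Nora                -3654
1      CA       5    5147   Eli                -5142
2      BR       8    5272  Nora                -5264
3      JP       8    8267  Hana                -8259
5      UK       1    5175  Hana                -5174
6      UK       7    8152   Yui                -8145
7      DE      19    3696   Yui                -3677
8      IN       1    4685   Eli                -4684
take 5 rows with largest errors:
  country  errors  kbytes  user  errors_minus_kbytes
7      DE      19    3696   Yui                -3677
0      JP      17    3671  Nora                -3654
2      BR       8    5272  Nora                -5264
3      JP       8    8267  Hana                -8259
6      UK       7    8152   Yui                -8145
add column shifted = t['errors_minus_kbytes'] + 4:
  country  errors  kbytes  user  errors_minus_kbytes  shifted
7      DE      19    3696   Yui                -3677    -3673
0      JP      17    3671  Nora                -3654    -3650
2      BR       8    5272  Nora                -5264    -5260
3      JP       8    8267  Hana                -8259    -8255
6      UK       7    8152   Yui                -8145    -8141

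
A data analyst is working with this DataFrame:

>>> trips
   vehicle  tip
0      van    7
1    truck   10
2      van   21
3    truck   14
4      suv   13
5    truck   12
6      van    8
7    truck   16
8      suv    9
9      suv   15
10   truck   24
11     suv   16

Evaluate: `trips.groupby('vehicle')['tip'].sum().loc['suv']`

group by vehicle, sum of tip:
vehicle
suv      53
truck    76
van      36
Name: tip, dtype: int64
Reading off the value at index 'suv', we get 53.

53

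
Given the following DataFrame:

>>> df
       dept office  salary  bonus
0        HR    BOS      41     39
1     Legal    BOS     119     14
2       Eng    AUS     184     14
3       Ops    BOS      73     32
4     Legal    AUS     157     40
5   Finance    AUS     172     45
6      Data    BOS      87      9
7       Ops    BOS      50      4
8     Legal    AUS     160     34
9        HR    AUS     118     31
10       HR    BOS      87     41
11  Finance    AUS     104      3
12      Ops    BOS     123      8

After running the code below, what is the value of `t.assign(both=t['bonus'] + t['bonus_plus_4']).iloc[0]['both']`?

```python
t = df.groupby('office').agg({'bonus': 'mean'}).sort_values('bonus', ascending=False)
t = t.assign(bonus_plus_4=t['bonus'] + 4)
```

59.6666666667

group by office, mean of bonus:
            bonus
office           
AUS     27.833333
BOS     21.000000
sort by bonus descending:
            bonus
office           
AUS     27.833333
BOS     21.000000
add column bonus_plus_4 = t['bonus'] + 4:
            bonus  bonus_plus_4
office                         
AUS     27.833333     31.833333
BOS     21.000000     25.000000
add column both = t['bonus'] + t['bonus_plus_4']:
            bonus  bonus_plus_4       both
office                                    
AUS     27.833333     31.833333  59.666667
BOS     21.000000     25.000000  46.000000
Reading off the value at position 0, column 'both', we get 59.6666666667.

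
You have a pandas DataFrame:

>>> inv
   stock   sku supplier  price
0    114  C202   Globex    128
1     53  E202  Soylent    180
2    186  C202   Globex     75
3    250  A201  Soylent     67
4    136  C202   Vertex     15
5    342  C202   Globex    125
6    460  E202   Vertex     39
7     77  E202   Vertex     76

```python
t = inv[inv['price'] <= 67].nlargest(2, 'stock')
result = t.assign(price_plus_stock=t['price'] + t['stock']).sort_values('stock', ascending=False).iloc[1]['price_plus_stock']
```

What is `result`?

317

filter rows where price <= 67:
   stock   sku supplier  price
3    250  A201  Soylent     67
4    136  C202   Vertex     15
6    460  E202   Vertex     39
take 2 rows with largest stock:
   stock   sku supplier  price
6    460  E202   Vertex     39
3    250  A201  Soylent     67
add column price_plus_stock = t['price'] + t['stock']:
   stock   sku supplier  price  price_plus_stock
6    460  E202   Vertex     39               499
3    250  A201  Soylent     67               317
sort by stock descending:
   stock   sku supplier  price  price_plus_stock
6    460  E202   Vertex     39               499
3    250  A201  Soylent     67               317
Then the value at position 1, column 'price_plus_stock': 317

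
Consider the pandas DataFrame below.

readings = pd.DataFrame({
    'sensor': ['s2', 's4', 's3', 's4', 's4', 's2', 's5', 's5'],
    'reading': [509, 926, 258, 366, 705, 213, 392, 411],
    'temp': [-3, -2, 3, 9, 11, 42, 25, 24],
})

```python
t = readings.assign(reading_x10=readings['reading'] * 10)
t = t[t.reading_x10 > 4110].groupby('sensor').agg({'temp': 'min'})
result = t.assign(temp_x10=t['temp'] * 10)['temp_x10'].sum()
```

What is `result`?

add column reading_x10 = readings['reading'] * 10:
  sensor  reading  temp  reading_x10
0     s2      509    -3         5090
1     s4      926    -2         9260
2     s3      258     3         2580
3     s4      366     9         3660
4     s4      705    11         7050
5     s2      213    42         2130
6     s5      392    25         3920
7     s5      411    24         4110
filter rows where reading_x10 > 4110:
  sensor  reading  temp  reading_x10
0     s2      509    -3         5090
1     s4      926    -2         9260
4     s4      705    11         7050
group by sensor, min of temp:
        temp
sensor      
s2        -3
s4        -2
add column temp_x10 = t['temp'] * 10:
        temp  temp_x10
sensor                
s2        -3       -30
s4        -2       -20

-50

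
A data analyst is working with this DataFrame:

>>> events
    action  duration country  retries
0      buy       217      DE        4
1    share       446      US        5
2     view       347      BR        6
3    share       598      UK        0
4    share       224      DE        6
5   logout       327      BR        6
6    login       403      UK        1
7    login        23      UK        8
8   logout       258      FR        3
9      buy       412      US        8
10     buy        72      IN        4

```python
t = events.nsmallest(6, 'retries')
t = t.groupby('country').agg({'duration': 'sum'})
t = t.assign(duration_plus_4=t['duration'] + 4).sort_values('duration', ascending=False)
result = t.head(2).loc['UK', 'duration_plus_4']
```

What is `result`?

take 6 rows with smallest retries:
    action  duration country  retries
3    share       598      UK        0
6    login       403      UK        1
8   logout       258      FR        3
0      buy       217      DE        4
10     buy        72      IN        4
1    share       446      US        5
group by country, sum of duration:
         duration
country          
DE            217
FR            258
IN             72
UK           1001
US            446
add column duration_plus_4 = t['duration'] + 4:
         duration  duration_plus_4
country                           
DE            217              221
FR            258              262
IN             72               76
UK           1001             1005
US            446              450
sort by duration descending:
         duration  duration_plus_4
country                           
UK           1001             1005
US            446              450
FR            258              262
DE            217              221
IN             72               76
take first 2 rows:
         duration  duration_plus_4
country                           
UK           1001             1005
US            446              450

1005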